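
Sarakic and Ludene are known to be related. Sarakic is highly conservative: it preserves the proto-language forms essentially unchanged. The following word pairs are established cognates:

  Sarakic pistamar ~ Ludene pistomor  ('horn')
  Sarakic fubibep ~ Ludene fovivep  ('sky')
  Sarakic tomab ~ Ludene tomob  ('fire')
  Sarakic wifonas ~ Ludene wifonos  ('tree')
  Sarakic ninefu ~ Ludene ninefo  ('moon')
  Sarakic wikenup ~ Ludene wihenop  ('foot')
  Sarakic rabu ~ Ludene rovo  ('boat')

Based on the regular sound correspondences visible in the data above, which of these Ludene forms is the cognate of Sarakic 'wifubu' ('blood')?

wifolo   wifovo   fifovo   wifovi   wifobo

fubibep ~ fovivep — Sarakic u corresponds to Ludene o after a consonant, before a labial obstruent.
rabu ~ rovo — Sarakic b corresponds to Ludene v between vowels (before a back vowel).
ninefu ~ ninefo, rabu ~ rovo — Sarakic u corresponds to Ludene o word-finally.
Applying these to Sarakic 'wifubu':
  wifubu → wifobu   (u→o after a consonant, before a labial obstruent)
  wifobu → wifovu   (b→v between vowels (before a back vowel))
  wifovu → wifovo   (u→o word-finally)
So the Ludene cognate is 'wifovo'.

wifovo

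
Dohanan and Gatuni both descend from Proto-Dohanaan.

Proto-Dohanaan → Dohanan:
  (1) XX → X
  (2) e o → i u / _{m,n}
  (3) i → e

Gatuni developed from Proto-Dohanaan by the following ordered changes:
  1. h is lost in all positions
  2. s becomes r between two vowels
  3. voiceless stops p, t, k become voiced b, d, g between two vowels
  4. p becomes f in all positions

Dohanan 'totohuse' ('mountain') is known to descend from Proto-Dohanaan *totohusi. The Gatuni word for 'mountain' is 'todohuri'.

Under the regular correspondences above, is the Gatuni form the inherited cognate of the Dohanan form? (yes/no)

no

Derive the expected Gatuni reflex of *totohusi:
Gatuni: *totohusi
  totohusi → totousi   [h-loss]
  totousi → totouri   [rhotacism]
  totouri → todouri   [intervocalic voicing]
  todouri (rule 4 does not apply)
  giving Gatuni todouri.
The regular Gatuni reflex would be 'todouri', but the attested form is 'todohuri'. The correspondence is irregular, so they are not cognates (the Gatuni form has a different source).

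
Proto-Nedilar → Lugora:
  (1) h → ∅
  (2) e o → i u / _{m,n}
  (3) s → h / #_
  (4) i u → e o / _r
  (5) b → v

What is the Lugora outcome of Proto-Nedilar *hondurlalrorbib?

undorlalrorviv

Lugora: *hondurlalrorbib
  hondurlalrorbib → ondurlalrorbib   [h-loss]
  ondurlalrorbib → undurlalrorbib   [pre-nasal raising]
  undurlalrorbib (rule 3 does not apply)
  undurlalrorbib → undorlalrorbib   [pre-rhotic lowering]
  undorlalrorbib → undorlalrorviv   [unconditioned shift]
  giving Lugora undorlalrorviv.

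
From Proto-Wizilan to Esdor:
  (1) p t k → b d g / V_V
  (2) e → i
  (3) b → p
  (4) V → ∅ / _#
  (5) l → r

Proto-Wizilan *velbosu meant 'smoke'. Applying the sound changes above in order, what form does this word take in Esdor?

virpos

Esdor: *velbosu > vilbosu > vilposu > vilpos > virpos  (by vowel merger, unconditioned shift, apocope, unconditioned shift)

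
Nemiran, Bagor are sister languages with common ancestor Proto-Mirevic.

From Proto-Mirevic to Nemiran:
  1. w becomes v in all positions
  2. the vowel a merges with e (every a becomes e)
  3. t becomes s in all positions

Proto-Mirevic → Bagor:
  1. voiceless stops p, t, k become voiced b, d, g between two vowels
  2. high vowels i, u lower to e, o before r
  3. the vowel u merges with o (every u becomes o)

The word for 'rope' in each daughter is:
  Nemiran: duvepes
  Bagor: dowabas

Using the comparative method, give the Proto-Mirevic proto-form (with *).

Position 6: Nemiran has e, Bagor has a. Bagor preserves a here (none of its changes turn any other segment into a), so the proto-segment is *a.
Position 3: Nemiran has v, Bagor has w. Bagor preserves w here (none of its changes turn any other segment into w), so the proto-segment is *w.
Continuing position by position gives *duwapas; check it forward:
Nemiran: start from *duwapas.
  rule 1 (unconditioned shift): duwapas → duvapas
  rule 2 (vowel merger): duvapas → duvepes
  rule 3: no change — duvepes
  ⇒ Nemiran duvepes
Bagor: *duwapas
  duwapas → duwabas   [intervocalic voicing]
  duwabas (rule 2 does not apply)
  duwabas → dowabas   [vowel merger]
  giving Bagor dowabas.
Only *duwapas yields all of Nemiran duvepes, Bagor dowabas.

*duwapas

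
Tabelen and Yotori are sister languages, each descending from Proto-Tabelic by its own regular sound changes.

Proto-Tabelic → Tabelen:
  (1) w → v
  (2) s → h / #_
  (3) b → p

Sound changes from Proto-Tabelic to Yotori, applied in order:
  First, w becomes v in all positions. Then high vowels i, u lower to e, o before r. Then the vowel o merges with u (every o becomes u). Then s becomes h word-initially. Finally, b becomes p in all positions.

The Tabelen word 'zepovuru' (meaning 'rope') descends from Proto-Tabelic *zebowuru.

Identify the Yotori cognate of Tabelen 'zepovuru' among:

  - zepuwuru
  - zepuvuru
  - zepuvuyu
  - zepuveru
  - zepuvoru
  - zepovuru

Yotori: start from *zebowuru.
  rule 1 (unconditioned shift): zebowuru → zebovuru
  rule 2 (pre-rhotic lowering): zebovuru → zebovoru
  rule 3 (vowel merger): zebovoru → zebuvuru
  rule 4: no change — zebuvuru
  rule 5 (unconditioned shift): zebuvuru → zepuvuru
  ⇒ Yotori zepuvuru

zepuvuru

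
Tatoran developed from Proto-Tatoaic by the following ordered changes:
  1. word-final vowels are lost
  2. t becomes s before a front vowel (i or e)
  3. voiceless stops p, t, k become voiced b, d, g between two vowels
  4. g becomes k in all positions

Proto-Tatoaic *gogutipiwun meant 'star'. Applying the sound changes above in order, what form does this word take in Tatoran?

Tatoran: *gogutipiwun > gogusipiwun > gogusibiwun > kokusibiwun  (by palatalisation, intervocalic voicing, unconditioned shift)

kokusibiwun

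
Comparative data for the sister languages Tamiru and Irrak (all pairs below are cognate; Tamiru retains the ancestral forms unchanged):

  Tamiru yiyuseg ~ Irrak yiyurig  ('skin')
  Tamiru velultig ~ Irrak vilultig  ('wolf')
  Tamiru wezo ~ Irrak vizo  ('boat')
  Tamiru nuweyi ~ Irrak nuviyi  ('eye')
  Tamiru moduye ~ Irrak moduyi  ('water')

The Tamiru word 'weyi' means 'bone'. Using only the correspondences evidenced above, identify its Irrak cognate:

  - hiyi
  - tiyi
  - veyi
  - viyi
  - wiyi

viyi

wezo ~ vizo — Tamiru w corresponds to Irrak v word-initially before a front vowel.
yiyuseg ~ yiyurig, velultig ~ vilultig — Tamiru e corresponds to Irrak i after a consonant, before a consonant other than r, m, n, p, b, f, v.
Applying these to Tamiru 'weyi':
  weyi → veyi   (w→v word-initially before a front vowel)
  veyi → viyi   (e→i after a consonant, before a consonant other than r, m, n, p, b, f, v)
So the Irrak cognate is 'viyi'.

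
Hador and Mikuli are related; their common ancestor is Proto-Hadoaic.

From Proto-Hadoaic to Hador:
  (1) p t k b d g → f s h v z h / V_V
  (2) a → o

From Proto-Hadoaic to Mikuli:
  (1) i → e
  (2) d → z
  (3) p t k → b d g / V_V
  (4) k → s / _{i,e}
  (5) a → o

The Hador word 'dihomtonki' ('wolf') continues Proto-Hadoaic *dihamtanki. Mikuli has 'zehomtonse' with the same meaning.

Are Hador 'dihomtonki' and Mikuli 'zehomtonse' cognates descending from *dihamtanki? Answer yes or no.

Derive the expected Mikuli reflex of *dihamtanki:
Mikuli: start from *dihamtanki.
  rule 1 (vowel merger): dihamtanki → dehamtanke
  rule 2 (unconditioned shift): dehamtanke → zehamtanke
  rule 3: no change — zehamtanke
  rule 4 (palatalisation): zehamtanke → zehamtanse
  rule 5 (vowel merger): zehamtanse → zehomtonse
  ⇒ Mikuli zehomtonse
Mikuli 'zehomtonse' matches the regular reflex exactly, so the pair is cognate.

yes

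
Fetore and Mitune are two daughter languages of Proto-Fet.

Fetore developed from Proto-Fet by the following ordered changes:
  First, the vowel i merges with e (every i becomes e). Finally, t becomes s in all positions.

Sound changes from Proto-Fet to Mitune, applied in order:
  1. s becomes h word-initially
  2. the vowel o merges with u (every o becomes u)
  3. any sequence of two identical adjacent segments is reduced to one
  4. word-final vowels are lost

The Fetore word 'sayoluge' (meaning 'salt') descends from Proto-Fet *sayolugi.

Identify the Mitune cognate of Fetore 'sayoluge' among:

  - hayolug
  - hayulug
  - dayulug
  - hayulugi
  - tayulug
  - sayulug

Mitune: start from *sayolugi.
  rule 1 (debuccalisation): sayolugi → hayolugi
  rule 2 (vowel merger): hayolugi → hayulugi
  rule 3: no change — hayulugi
  rule 4 (apocope): hayulugi → hayulug
  ⇒ Mitune hayulug
The other candidates each miss or misapply at least one Mitune change.

hayulug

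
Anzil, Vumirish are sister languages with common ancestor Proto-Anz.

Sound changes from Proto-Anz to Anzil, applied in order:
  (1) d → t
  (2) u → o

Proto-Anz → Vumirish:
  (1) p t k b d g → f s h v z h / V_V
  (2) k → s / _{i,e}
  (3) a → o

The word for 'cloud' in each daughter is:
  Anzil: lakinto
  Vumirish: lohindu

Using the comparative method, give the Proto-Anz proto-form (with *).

Position 3: Anzil has k, Vumirish has h. Anzil preserves k here (none of its changes turn any other segment into k), so the proto-segment is *k.
Position 6: Anzil has t, Vumirish has d. Vumirish preserves d here (none of its changes turn any other segment into d), so the proto-segment is *d.
Position 2: Anzil has a, Vumirish has o. Anzil preserves a here (none of its changes turn any other segment into a), so the proto-segment is *a.
Continuing position by position gives *lakindu; check it forward:
Anzil: *lakindu > lakintu > lakinto  (by unconditioned shift, vowel merger)
Vumirish: start from *lakindu.
  rule 1 (intervocalic lenition): lakindu → lahindu
  rule 2: no change — lahindu
  rule 3 (vowel merger): lahindu → lohindu
  ⇒ Vumirish lohindu
Only *lakindu yields all of Anzil lakinto, Vumirish lohindu.

*lakindu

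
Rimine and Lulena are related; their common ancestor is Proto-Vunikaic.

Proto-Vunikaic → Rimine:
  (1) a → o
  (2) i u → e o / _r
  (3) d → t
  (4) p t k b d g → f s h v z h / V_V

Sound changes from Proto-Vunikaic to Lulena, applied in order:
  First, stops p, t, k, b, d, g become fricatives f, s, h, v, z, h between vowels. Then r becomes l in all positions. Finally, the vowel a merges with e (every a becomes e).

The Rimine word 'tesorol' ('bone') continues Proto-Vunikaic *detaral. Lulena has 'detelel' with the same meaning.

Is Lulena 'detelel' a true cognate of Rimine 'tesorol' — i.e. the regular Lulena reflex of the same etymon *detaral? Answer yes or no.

no

Derive the expected Lulena reflex of *detaral:
Lulena: start from *detaral.
  rule 1 (intervocalic lenition): detaral → desaral
  rule 2 (unconditioned shift): desaral → desalal
  rule 3 (vowel merger): desalal → deselel
  ⇒ Lulena deselel
The regular Lulena reflex would be 'deselel', but the attested form is 'detelel'. The correspondence is irregular, so they are not cognates (the Lulena form has a different source).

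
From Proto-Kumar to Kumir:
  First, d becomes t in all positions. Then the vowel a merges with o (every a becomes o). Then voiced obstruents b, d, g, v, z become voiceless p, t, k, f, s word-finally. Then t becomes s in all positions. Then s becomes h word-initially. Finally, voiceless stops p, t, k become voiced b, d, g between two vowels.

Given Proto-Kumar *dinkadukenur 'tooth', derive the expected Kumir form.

hinkosugenur

Kumir: *dinkadukenur
  dinkadukenur → tinkatukenur   [unconditioned shift]
  tinkatukenur → tinkotukenur   [vowel merger]
  tinkotukenur (rule 3 does not apply)
  tinkotukenur → sinkosukenur   [unconditioned shift]
  sinkosukenur → hinkosukenur   [debuccalisation]
  hinkosukenur → hinkosugenur   [intervocalic voicing]
  giving Kumir hinkosugenur.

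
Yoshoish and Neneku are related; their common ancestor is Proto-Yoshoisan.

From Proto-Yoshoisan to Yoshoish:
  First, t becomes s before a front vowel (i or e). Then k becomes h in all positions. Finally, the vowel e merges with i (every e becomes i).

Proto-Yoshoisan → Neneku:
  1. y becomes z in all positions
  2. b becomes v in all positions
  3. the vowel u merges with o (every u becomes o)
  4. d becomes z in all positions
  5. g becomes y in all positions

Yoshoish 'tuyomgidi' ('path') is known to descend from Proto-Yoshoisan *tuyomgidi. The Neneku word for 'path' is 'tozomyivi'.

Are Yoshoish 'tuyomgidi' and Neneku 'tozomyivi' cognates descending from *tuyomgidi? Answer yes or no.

no

Derive the expected Neneku reflex of *tuyomgidi:
Neneku: *tuyomgidi > tuzomgidi > tozomgidi > tozomgizi > tozomyizi  (by unconditioned shift, vowel merger, unconditioned shift, unconditioned shift)
The regular Neneku reflex would be 'tozomyizi', but the attested form is 'tozomyivi'. The correspondence is irregular, so they are not cognates (the Neneku form has a different source).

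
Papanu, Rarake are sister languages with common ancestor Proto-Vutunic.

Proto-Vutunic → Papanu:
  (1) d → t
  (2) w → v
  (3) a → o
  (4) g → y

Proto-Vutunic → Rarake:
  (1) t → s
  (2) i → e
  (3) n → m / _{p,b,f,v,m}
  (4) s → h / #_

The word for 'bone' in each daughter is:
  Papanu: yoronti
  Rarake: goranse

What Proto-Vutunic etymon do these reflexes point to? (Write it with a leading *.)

Position 6: Papanu has t, Rarake has s. Taking the neighbouring segments as reconstructed: Papanu t could go back to *t or *d; Rarake s could go back to *t or *s — the one source consistent with every daughter is *t.
Position 4: Papanu has o, Rarake has a. Rarake preserves a here (none of its changes turn any other segment into a), so the proto-segment is *a.
Position 7: Papanu has i, Rarake has e. Papanu preserves i here (none of its changes turn any other segment into i), so the proto-segment is *i.
This points to *goranti. Verify forward in each daughter:
Papanu: start from *goranti.
  rule 1: no change — goranti
  rule 2: no change — goranti
  rule 3 (vowel merger): goranti → goronti
  rule 4 (unconditioned shift): goronti → yoronti
  ⇒ Papanu yoronti
Rarake: *goranti > goransi > goranse  (by unconditioned shift, vowel merger)
*goranti is the unique common source.

*goranti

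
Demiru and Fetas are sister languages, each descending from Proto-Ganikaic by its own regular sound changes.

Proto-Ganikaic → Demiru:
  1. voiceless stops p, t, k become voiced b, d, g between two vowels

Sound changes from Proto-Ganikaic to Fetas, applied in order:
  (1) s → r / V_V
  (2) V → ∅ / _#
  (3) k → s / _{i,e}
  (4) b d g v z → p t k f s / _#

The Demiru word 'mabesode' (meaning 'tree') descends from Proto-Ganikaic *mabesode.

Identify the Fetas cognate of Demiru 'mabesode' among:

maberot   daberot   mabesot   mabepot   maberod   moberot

Fetas: start from *mabesode.
  rule 1 (rhotacism): mabesode → maberode
  rule 2 (apocope): maberode → maberod
  rule 3: no change — maberod
  rule 4 (final devoicing): maberod → maberot
  ⇒ Fetas maberot
Only 'maberot' matches the regular Fetas development of *mabesode.

maberot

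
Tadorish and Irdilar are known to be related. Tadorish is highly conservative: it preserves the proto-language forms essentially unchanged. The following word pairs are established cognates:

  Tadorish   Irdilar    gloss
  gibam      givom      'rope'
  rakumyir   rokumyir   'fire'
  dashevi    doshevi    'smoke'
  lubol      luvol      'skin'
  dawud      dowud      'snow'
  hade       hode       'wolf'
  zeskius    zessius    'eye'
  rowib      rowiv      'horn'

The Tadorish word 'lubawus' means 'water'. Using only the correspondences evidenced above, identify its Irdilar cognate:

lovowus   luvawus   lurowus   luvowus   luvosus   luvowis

luvowus

gibam ~ givom — Tadorish b corresponds to Irdilar v between vowels (before a back vowel).
rakumyir ~ rokumyir, dashevi ~ doshevi — Tadorish a corresponds to Irdilar o after a consonant, before a consonant other than r, m, n, p, b, f, v.
Applying these to Tadorish 'lubawus':
  lubawus → luvawus   (b→v between vowels (before a back vowel))
  luvawus → luvowus   (a→o after a consonant, before a consonant other than r, m, n, p, b, f, v)
So the Irdilar cognate is 'luvowus'.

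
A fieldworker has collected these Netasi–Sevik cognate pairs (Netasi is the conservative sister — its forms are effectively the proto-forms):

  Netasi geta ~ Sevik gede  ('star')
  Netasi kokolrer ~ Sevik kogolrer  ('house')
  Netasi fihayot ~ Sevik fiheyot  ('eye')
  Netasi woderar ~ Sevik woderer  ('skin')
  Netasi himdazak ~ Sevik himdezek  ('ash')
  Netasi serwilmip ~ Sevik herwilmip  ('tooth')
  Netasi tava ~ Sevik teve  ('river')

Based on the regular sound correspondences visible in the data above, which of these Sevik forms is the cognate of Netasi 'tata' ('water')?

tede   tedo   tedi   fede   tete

fihayot ~ fiheyot, himdazak ~ himdezek — Netasi a corresponds to Sevik e after a consonant, before a consonant other than r, m, n, p, b, f, v.
geta ~ gede — Netasi t corresponds to Sevik d between vowels (before a back vowel).
geta ~ gede, tava ~ teve — Netasi a corresponds to Sevik e word-finally.
Applying these to Netasi 'tata':
  tata → teta   (a→e after a consonant, before a consonant other than r, m, n, p, b, f, v)
  teta → teda   (t→d between vowels (before a back vowel))
  teda → tede   (a→e word-finally)
So the Sevik cognate is 'tede'.

tede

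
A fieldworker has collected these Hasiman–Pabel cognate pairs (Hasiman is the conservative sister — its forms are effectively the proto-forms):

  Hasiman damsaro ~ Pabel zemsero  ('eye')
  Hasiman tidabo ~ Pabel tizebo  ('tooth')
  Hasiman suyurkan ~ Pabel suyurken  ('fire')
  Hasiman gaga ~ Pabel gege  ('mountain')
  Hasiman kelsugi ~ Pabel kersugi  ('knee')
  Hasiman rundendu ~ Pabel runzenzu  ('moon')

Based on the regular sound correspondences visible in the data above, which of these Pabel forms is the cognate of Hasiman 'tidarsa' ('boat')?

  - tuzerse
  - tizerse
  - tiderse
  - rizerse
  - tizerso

tizerse

tidabo ~ tizebo — Hasiman d corresponds to Pabel z between vowels (before a back vowel).
damsaro ~ zemsero — Hasiman a corresponds to Pabel e after a consonant, before r.
gaga ~ gege — Hasiman a corresponds to Pabel e word-finally.
Applying these to Hasiman 'tidarsa':
  tidarsa → tizarsa   (d→z between vowels (before a back vowel))
  tizarsa → tizersa   (a→e after a consonant, before r)
  tizersa → tizerse   (a→e word-finally)
So the Pabel cognate is 'tizerse'.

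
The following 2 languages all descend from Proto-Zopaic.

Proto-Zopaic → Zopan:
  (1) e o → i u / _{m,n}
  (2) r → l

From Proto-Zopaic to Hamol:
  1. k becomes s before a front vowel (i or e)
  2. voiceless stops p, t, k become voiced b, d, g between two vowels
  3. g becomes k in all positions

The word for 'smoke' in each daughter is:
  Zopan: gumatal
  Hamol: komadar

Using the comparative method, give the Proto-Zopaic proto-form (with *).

Position 5: Zopan has t, Hamol has d. Zopan preserves t here (none of its changes turn any other segment into t), so the proto-segment is *t.
Position 2: Zopan has u, Hamol has o. Hamol preserves o here (none of its changes turn any other segment into o), so the proto-segment is *o.
Continuing position by position gives *gomatar; check it forward:
Zopan: *gomatar > gumatar > gumatal  (by pre-nasal raising, unconditioned shift)
Hamol: *gomatar
  gomatar (rule 1 does not apply)
  gomatar → gomadar   [intervocalic voicing]
  gomadar → komadar   [unconditioned shift]
  giving Hamol komadar.
Only *gomatar yields all of Zopan gumatal, Hamol komadar.

*gomatar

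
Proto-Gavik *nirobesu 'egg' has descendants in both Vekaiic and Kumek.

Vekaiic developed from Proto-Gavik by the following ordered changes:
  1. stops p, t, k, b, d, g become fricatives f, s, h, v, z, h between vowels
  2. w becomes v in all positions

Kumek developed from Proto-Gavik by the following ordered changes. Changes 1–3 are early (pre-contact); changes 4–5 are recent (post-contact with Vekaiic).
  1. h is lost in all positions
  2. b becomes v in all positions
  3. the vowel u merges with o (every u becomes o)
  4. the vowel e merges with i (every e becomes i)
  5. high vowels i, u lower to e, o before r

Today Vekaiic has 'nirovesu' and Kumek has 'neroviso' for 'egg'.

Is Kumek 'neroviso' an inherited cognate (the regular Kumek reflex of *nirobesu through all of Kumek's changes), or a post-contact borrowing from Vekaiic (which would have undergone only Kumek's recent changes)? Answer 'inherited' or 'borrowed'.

inherited

If inherited, *nirobesu would pass through all of Kumek's changes:
Kumek: start from *nirobesu.
  rule 1: no change — nirobesu
  rule 2 (unconditioned shift): nirobesu → nirovesu
  rule 3 (vowel merger): nirovesu → niroveso
  rule 4 (vowel merger): niroveso → niroviso
  rule 5 (pre-rhotic lowering): niroviso → neroviso
  ⇒ Kumek neroviso
If borrowed from Vekaiic 'nirovesu' after the early changes, it would undergo only the recent ones:
  rule 4 (vowel merger): nirovesu → nirovisu
  rule 5 (pre-rhotic lowering): nirovisu → nerovisu
  ⇒ as a loan: nerovisu
Kumek 'neroviso' matches the inherited outcome exactly, so it is an inherited cognate, not a loan.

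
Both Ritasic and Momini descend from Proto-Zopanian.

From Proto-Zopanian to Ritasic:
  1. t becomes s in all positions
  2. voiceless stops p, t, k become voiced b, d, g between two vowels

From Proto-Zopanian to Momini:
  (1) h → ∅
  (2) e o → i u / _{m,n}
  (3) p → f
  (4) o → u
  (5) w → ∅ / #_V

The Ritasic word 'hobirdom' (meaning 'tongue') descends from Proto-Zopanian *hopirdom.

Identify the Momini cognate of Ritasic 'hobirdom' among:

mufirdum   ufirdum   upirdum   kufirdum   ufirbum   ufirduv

Momini: start from *hopirdom.
  rule 1 (h-loss): hopirdom → opirdom
  rule 2 (pre-nasal raising): opirdom → opirdum
  rule 3 (unconditioned shift): opirdum → ofirdum
  rule 4 (vowel merger): ofirdum → ufirdum
  rule 5: no change — ufirdum
  ⇒ Momini ufirdum

ufirdum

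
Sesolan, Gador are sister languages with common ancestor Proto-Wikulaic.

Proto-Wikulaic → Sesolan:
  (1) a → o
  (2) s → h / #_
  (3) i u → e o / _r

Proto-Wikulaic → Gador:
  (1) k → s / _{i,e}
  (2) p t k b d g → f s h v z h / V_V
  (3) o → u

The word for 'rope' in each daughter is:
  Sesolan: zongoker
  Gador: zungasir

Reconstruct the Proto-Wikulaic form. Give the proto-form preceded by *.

Position 2: Sesolan has o, Gador has u. Taking the neighbouring segments as reconstructed: Sesolan o could go back to *a or *o; Gador u could go back to *o or *u — the one source consistent with every daughter is *o.
Position 5: Sesolan has o, Gador has a. Gador preserves a here (none of its changes turn any other segment into a), so the proto-segment is *a.
This points to *zongakir. Verify forward in each daughter:
Sesolan: start from *zongakir.
  rule 1 (vowel merger): zongakir → zongokir
  rule 2: no change — zongokir
  rule 3 (pre-rhotic lowering): zongokir → zongoker
  ⇒ Sesolan zongoker
Gador: *zongakir > zongasir > zungasir  (by palatalisation, vowel merger)
Only *zongakir yields all of Sesolan zongoker, Gador zungasir.

*zongakir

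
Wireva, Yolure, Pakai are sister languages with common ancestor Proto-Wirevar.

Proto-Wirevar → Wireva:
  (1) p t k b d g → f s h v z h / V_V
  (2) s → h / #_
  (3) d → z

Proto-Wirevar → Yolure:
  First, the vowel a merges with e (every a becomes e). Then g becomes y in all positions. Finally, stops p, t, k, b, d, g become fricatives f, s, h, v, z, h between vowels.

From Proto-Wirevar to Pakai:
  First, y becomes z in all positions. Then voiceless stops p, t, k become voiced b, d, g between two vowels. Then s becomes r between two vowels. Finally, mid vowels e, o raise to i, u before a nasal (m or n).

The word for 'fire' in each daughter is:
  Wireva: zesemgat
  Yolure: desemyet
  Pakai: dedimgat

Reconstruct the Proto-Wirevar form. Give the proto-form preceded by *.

*detemgat

Position 1: Wireva has z, Yolure has d, Pakai has d. Yolure preserves d here (none of its changes turn any other segment into d), so the proto-segment is *d.
Position 3: Wireva has s, Yolure has s, Pakai has d. Taking the neighbouring segments as reconstructed: Wireva s could go back to *t or *s; Yolure s could go back to *t or *s; Pakai d could go back to *t or *d — the one source consistent with every daughter is *t.
Position 4: Wireva has e, Yolure has e, Pakai has i. Wireva preserves e here (none of its changes turn any other segment into e), so the proto-segment is *e.
This points to *detemgat. Verify forward in each daughter:
Wireva: *detemgat > desemgat > zesemgat  (by intervocalic lenition, unconditioned shift)
Yolure: *detemgat
  detemgat → detemget   [vowel merger]
  detemget → detemyet   [unconditioned shift]
  detemyet → desemyet   [intervocalic lenition]
  giving Yolure desemyet.
Pakai: *detemgat
  detemgat (rule 1 does not apply)
  detemgat → dedemgat   [intervocalic voicing]
  dedemgat (rule 3 does not apply)
  dedemgat → dedimgat   [pre-nasal raising]
  giving Pakai dedimgat.
Only *detemgat yields all of Wireva zesemgat, Yolure desemyet, Pakai dedimgat.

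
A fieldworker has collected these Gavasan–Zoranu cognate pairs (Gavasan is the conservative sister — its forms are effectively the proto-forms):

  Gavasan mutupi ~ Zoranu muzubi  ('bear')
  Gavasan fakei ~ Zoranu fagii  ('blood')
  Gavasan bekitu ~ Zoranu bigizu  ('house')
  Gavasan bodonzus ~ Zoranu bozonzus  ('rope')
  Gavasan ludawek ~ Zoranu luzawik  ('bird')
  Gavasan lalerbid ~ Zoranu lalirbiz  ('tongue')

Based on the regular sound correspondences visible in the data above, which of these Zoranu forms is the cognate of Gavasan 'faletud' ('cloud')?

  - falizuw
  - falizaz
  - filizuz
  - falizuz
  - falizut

bekitu ~ bigizu, ludawek ~ luzawik — Gavasan e corresponds to Zoranu i after a consonant, before a consonant other than r, m, n, p, b, f, v.
mutupi ~ muzubi, bekitu ~ bigizu — Gavasan t corresponds to Zoranu z between vowels (before a back vowel).
lalerbid ~ lalirbiz — Gavasan d corresponds to Zoranu z word-finally.
Applying these to Gavasan 'faletud':
  faletud → falitud   (e→i after a consonant, before a consonant other than r, m, n, p, b, f, v)
  falitud → falizud   (t→z between vowels (before a back vowel))
  falizud → falizuz   (d→z word-finally)
So the Zoranu cognate is 'falizuz'.

falizuz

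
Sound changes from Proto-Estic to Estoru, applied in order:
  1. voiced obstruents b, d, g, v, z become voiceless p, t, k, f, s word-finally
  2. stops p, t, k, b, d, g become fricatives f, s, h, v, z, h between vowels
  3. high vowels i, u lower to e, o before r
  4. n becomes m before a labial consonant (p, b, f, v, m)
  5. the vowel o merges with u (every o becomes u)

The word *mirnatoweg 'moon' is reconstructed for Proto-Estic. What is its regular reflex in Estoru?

Estoru: start from *mirnatoweg.
  rule 1 (final devoicing): mirnatoweg → mirnatowek
  rule 2 (intervocalic lenition): mirnatowek → mirnasowek
  rule 3 (pre-rhotic lowering): mirnasowek → mernasowek
  rule 4: no change — mernasowek
  rule 5 (vowel merger): mernasowek → mernasuwek
  ⇒ Estoru mernasuwek

mernasuwek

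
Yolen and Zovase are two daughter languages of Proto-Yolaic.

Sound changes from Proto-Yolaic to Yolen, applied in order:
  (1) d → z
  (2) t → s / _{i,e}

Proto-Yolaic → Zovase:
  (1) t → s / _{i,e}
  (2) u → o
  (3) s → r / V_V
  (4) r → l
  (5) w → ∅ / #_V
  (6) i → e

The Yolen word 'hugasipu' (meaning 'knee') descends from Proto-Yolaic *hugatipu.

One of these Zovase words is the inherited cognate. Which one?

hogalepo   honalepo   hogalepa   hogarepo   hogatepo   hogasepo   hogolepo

hogalepo

Zovase: *hugatipu > hugasipu > hogasipo > hogaripo > hogalipo > hogalepo  (by palatalisation, vowel merger, rhotacism, unconditioned shift, vowel merger)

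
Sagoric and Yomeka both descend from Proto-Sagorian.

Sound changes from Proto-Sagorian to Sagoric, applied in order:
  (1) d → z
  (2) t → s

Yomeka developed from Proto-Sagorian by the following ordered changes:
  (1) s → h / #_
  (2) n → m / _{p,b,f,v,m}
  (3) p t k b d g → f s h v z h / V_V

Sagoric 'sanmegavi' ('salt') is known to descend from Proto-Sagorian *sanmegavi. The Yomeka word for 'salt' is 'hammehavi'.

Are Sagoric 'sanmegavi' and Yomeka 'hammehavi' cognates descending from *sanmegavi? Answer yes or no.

yes

Derive the expected Yomeka reflex of *sanmegavi:
Yomeka: *sanmegavi
  sanmegavi → hanmegavi   [debuccalisation]
  hanmegavi → hammegavi   [nasal place assimilation]
  hammegavi → hammehavi   [intervocalic lenition]
  giving Yomeka hammehavi.
Yomeka 'hammehavi' matches the regular reflex exactly, so the pair is cognate.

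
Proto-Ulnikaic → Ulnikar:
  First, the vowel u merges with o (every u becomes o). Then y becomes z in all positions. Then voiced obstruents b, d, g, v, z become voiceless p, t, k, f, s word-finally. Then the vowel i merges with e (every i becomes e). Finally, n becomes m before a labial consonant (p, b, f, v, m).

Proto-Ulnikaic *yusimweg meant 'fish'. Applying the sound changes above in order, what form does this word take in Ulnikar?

zosemwek

Ulnikar: *yusimweg
  yusimweg → yosimweg   [vowel merger]
  yosimweg → zosimweg   [unconditioned shift]
  zosimweg → zosimwek   [final devoicing]
  zosimwek → zosemwek   [vowel merger]
  zosemwek (rule 5 does not apply)
  giving Ulnikar zosemwek.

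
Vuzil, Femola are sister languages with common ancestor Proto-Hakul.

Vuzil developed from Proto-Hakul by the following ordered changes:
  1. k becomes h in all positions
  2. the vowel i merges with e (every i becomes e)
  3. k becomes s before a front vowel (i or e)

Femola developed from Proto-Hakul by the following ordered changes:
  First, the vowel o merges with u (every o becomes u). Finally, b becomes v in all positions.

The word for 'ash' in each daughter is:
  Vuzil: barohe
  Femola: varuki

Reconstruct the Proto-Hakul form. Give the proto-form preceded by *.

Position 4: Vuzil has o, Femola has u. Vuzil preserves o here (none of its changes turn any other segment into o), so the proto-segment is *o.
Position 6: Vuzil has e, Femola has i. Femola preserves i here (none of its changes turn any other segment into i), so the proto-segment is *i.
Position 1: Vuzil has b, Femola has v. Vuzil preserves b here (none of its changes turn any other segment into b), so the proto-segment is *b.
This points to *baroki. Verify forward in each daughter:
Vuzil: start from *baroki.
  rule 1 (unconditioned shift): baroki → barohi
  rule 2 (vowel merger): barohi → barohe
  rule 3: no change — barohe
  ⇒ Vuzil barohe
Femola: *baroki > baruki > varuki  (by vowel merger, unconditioned shift)
No other proto-form is consistent with every reflex, so the reconstruction is *baroki.

*baroki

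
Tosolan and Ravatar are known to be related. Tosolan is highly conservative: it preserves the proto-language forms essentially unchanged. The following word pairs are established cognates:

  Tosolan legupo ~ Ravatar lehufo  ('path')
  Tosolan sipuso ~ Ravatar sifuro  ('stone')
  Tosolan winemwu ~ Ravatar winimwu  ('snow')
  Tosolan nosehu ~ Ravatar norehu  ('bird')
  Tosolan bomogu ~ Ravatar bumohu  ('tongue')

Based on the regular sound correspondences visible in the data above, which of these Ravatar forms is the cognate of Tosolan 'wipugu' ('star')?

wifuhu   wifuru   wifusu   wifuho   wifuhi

sipuso ~ sifuro — Tosolan p corresponds to Ravatar f between vowels (before a back vowel).
legupo ~ lehufo, bomogu ~ bumohu — Tosolan g corresponds to Ravatar h between vowels (before a back vowel).
Applying these to Tosolan 'wipugu':
  wipugu → wifugu   (p→f between vowels (before a back vowel))
  wifugu → wifuhu   (g→h between vowels (before a back vowel))
So the Ravatar cognate is 'wifuhu'.

wifuhu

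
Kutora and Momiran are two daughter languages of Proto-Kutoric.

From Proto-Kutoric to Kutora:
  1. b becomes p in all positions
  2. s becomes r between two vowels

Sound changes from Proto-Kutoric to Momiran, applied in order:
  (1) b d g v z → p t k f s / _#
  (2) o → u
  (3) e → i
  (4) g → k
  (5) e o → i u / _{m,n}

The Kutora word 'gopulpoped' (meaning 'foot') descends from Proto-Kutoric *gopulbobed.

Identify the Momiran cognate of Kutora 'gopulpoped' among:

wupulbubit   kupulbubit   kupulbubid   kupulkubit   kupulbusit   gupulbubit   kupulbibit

kupulbubit

Momiran: *gopulbobed > gopulbobet > gupulbubet > gupulbubit > kupulbubit  (by final devoicing, vowel merger, vowel merger, unconditioned shift)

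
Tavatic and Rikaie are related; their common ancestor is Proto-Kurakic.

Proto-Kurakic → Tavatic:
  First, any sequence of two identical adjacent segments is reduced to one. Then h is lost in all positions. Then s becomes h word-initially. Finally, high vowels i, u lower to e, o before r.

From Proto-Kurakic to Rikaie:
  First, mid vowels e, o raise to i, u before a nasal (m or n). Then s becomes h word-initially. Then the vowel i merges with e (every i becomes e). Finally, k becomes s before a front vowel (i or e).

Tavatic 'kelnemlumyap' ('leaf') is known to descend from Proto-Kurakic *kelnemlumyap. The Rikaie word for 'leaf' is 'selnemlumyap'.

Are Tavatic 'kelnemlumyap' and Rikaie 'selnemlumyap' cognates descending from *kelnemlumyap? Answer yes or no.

Derive the expected Rikaie reflex of *kelnemlumyap:
Rikaie: *kelnemlumyap
  kelnemlumyap → kelnimlumyap   [pre-nasal raising]
  kelnimlumyap (rule 2 does not apply)
  kelnimlumyap → kelnemlumyap   [vowel merger]
  kelnemlumyap → selnemlumyap   [palatalisation]
  giving Rikaie selnemlumyap.
Rikaie 'selnemlumyap' matches the regular reflex exactly, so the pair is cognate.

yes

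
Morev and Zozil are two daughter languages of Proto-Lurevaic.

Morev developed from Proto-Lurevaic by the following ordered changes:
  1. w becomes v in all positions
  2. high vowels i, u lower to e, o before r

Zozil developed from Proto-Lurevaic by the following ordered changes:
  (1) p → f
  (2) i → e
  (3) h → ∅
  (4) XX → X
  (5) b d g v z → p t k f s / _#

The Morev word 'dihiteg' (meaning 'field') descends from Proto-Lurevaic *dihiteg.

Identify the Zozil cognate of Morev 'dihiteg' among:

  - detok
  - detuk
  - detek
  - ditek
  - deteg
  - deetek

Zozil: *dihiteg
  dihiteg (rule 1 does not apply)
  dihiteg → deheteg   [vowel merger]
  deheteg → deeteg   [h-loss]
  deeteg → deteg   [degemination]
  deteg → detek   [final devoicing]
  giving Zozil detek.
Among the options, 'detek' alone shows every Zozil change applied in order.

detek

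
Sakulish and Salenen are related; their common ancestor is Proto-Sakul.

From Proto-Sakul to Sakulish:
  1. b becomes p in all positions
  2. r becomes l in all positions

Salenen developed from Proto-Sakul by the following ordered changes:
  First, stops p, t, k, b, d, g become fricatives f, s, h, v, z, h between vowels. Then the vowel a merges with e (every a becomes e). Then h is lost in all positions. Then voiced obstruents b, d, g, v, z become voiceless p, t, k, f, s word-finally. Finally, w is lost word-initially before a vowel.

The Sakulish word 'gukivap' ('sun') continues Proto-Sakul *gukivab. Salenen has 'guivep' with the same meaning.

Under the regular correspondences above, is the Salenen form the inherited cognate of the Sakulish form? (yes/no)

Derive the expected Salenen reflex of *gukivab:
Salenen: start from *gukivab.
  rule 1 (intervocalic lenition): gukivab → guhivab
  rule 2 (vowel merger): guhivab → guhiveb
  rule 3 (h-loss): guhiveb → guiveb
  rule 4 (final devoicing): guiveb → guivep
  rule 5: no change — guivep
  ⇒ Salenen guivep
Salenen 'guivep' matches the regular reflex exactly, so the pair is cognate.

yes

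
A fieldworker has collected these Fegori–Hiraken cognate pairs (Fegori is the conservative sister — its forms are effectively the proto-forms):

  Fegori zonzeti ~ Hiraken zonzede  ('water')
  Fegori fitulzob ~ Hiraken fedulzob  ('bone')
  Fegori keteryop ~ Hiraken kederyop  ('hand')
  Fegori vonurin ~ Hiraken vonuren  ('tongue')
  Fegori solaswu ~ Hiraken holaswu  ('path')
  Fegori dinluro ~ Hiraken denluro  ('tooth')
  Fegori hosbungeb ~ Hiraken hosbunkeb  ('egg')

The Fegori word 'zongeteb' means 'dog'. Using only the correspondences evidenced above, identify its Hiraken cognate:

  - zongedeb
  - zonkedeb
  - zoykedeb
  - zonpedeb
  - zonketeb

zonkedeb

hosbungeb ~ hosbunkeb — Fegori g corresponds to Hiraken k after a consonant, before a front vowel.
keteryop ~ kederyop — Fegori t corresponds to Hiraken d between vowels (before a front vowel).
Applying these to Fegori 'zongeteb':
  zongeteb → zonketeb   (g→k after a consonant, before a front vowel)
  zonketeb → zonkedeb   (t→d between vowels (before a front vowel))
So the Hiraken cognate is 'zonkedeb'.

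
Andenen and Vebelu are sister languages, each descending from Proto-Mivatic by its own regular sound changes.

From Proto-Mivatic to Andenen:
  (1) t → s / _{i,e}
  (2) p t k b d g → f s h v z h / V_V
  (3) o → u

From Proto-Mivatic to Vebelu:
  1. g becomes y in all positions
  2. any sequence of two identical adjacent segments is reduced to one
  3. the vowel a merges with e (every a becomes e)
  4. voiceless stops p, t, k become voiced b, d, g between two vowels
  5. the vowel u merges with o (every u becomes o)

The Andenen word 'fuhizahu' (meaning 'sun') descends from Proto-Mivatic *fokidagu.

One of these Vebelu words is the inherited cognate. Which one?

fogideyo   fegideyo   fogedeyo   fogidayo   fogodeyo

fogideyo

Vebelu: *fokidagu
  fokidagu → fokidayu   [unconditioned shift]
  fokidayu (rule 2 does not apply)
  fokidayu → fokideyu   [vowel merger]
  fokideyu → fogideyu   [intervocalic voicing]
  fogideyu → fogideyo   [vowel merger]
  giving Vebelu fogideyo.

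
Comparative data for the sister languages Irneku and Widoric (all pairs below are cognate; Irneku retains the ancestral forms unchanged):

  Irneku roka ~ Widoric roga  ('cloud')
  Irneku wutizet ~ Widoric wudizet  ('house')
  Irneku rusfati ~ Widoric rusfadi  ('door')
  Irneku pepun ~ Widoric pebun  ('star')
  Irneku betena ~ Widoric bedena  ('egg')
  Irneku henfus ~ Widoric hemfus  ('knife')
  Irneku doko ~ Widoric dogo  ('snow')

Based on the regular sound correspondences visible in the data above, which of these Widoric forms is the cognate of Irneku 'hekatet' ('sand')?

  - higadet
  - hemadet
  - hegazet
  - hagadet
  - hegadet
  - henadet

hegadet

roka ~ roga — Irneku k corresponds to Widoric g between vowels (before a back vowel).
betena ~ bedena — Irneku t corresponds to Widoric d between vowels (before a front vowel).
Applying these to Irneku 'hekatet':
  hekatet → hegatet   (k→g between vowels (before a back vowel))
  hegatet → hegadet   (t→d between vowels (before a front vowel))
So the Widoric cognate is 'hegadet'.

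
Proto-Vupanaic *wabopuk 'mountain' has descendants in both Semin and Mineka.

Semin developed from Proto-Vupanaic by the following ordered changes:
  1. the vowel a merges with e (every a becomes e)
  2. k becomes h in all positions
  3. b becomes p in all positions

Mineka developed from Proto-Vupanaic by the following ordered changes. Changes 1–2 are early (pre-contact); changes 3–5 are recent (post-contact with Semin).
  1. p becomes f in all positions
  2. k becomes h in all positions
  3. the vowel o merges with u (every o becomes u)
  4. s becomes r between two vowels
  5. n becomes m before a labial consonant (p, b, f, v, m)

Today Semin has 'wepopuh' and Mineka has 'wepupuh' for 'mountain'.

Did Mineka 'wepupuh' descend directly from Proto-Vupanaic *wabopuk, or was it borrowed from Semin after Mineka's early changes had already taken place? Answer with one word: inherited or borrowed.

borrowed

If inherited, *wabopuk would pass through all of Mineka's changes:
Mineka: start from *wabopuk.
  rule 1 (unconditioned shift): wabopuk → wabofuk
  rule 2 (unconditioned shift): wabofuk → wabofuh
  rule 3 (vowel merger): wabofuh → wabufuh
  rule 4: no change — wabufuh
  rule 5: no change — wabufuh
  ⇒ Mineka wabufuh
If borrowed from Semin 'wepopuh' after the early changes, it would undergo only the recent ones:
  rule 3 (vowel merger): wepopuh → wepupuh
  rule 4 (rhotacism): no change (wepupuh)
  rule 5 (nasal place assimilation): no change (wepupuh)
  ⇒ as a loan: wepupuh
Mineka 'wepupuh' matches the loan outcome 'wepupuh', not the inherited 'wabufuh' — it skipped the early Mineka changes, so it was borrowed from Semin.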